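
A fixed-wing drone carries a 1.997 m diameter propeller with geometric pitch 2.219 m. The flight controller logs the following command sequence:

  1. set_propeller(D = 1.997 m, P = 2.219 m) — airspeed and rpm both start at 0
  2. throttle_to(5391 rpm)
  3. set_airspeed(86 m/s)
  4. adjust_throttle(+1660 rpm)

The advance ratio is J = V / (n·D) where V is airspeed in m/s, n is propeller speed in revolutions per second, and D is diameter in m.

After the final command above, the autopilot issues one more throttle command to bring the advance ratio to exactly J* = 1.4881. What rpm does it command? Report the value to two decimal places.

set_propeller: D = 1.997 m, P = 2.219 m (p = P/D = 1.111167); state ← (V=0, rpm=0)
throttle_to(5391): rpm ← 5391
set_airspeed(86): V ← 86 m/s
adjust_throttle(+1660): rpm ← 5391 +1660 = 7051
final state: V = 86 m/s, rpm = 7051 → n = rpm/60 = 117.516667 rev/s
target J* = 1.4881; solve J* = V/(n·D) for n: n = V/(J*·D) = 86/(1.4881 × 1.997) = 28.939317 rev/s
rpm = 60·n = 1736.358990

rpm = 1736.36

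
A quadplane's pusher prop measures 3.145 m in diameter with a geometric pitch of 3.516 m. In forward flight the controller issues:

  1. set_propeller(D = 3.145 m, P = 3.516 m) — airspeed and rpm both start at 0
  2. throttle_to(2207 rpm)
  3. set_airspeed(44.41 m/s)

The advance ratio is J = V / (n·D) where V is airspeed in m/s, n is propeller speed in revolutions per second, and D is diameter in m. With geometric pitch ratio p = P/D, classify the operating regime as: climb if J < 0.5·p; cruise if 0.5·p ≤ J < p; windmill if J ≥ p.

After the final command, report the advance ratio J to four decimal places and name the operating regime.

J = 0.3839, regime = climb

set_propeller: D = 3.145 m, P = 3.516 m (p = P/D = 1.117965); state ← (V=0, rpm=0)
throttle_to(2207): rpm ← 2207
set_airspeed(44.41): V ← 44.41 m/s
final state: V = 44.41 m/s, rpm = 2207 → n = rpm/60 = 36.783333 rev/s
J = V / (n·D) = 44.41 / (36.783333 × 3.145) = 0.383892
regime bands: climb J<0.5590 | cruise [0.5590, 1.1180) | windmill J≥1.1180
J = 0.3839 → climb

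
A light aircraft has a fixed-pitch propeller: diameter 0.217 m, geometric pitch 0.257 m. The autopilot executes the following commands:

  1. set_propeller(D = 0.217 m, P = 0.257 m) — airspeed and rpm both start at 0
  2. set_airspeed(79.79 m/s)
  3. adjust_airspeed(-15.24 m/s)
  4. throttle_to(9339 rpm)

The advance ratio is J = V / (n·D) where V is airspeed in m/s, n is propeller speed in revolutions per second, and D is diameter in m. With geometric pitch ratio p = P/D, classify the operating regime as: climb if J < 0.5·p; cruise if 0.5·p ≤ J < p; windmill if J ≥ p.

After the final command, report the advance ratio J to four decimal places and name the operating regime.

J = 1.9111, regime = windmill

set_propeller: D = 0.217 m, P = 0.257 m (p = P/D = 1.184332); state ← (V=0, rpm=0)
set_airspeed(79.79): V ← 79.79 m/s
adjust_airspeed(-15.24): V ← 79.79 -15.24 = 64.55 m/s
throttle_to(9339): rpm ← 9339
final state: V = 64.55 m/s, rpm = 9339 → n = rpm/60 = 155.650000 rev/s
J = V / (n·D) = 64.55 / (155.650000 × 0.217) = 1.911117
regime bands: climb J<0.5922 | cruise [0.5922, 1.1843) | windmill J≥1.1843
J = 1.9111 → windmill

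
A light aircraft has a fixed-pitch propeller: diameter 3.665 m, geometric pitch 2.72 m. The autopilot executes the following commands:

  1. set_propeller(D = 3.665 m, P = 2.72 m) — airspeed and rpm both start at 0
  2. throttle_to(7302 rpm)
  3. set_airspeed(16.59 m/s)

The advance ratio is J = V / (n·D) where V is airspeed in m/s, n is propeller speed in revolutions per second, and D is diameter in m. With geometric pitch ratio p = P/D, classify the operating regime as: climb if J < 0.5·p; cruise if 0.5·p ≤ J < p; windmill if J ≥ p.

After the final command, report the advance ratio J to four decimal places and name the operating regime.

J = 0.0372, regime = climb

set_propeller: D = 3.665 m, P = 2.72 m (p = P/D = 0.742156); state ← (V=0, rpm=0)
throttle_to(7302): rpm ← 7302
set_airspeed(16.59): V ← 16.59 m/s
final state: V = 16.59 m/s, rpm = 7302 → n = rpm/60 = 121.700000 rev/s
J = V / (n·D) = 16.59 / (121.700000 × 3.665) = 0.037195
regime bands: climb J<0.3711 | cruise [0.3711, 0.7422) | windmill J≥0.7422
J = 0.0372 → climb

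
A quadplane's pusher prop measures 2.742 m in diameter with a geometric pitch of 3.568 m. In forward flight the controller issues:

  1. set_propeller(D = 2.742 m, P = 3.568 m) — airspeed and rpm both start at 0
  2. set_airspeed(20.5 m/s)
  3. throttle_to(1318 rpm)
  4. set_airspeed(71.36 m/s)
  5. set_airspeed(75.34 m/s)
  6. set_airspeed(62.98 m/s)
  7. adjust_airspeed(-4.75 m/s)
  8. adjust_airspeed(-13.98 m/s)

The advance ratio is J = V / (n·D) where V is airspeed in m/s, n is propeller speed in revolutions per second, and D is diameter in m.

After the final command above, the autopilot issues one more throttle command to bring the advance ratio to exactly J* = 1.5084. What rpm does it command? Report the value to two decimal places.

rpm = 641.92

set_propeller: D = 2.742 m, P = 3.568 m (p = P/D = 1.301240); state ← (V=0, rpm=0)
set_airspeed(20.5): V ← 20.5 m/s
throttle_to(1318): rpm ← 1318
set_airspeed(71.36): V ← 71.36 m/s
set_airspeed(75.34): V ← 75.34 m/s
set_airspeed(62.98): V ← 62.98 m/s
adjust_airspeed(-4.75): V ← 62.98 -4.75 = 58.23 m/s
adjust_airspeed(-13.98): V ← 58.23 -13.98 = 44.25 m/s
final state: V = 44.25 m/s, rpm = 1318 → n = rpm/60 = 21.966667 rev/s
target J* = 1.5084; solve J* = V/(n·D) for n: n = V/(J*·D) = 44.25/(1.5084 × 2.742) = 10.698658 rev/s
rpm = 60·n = 641.919474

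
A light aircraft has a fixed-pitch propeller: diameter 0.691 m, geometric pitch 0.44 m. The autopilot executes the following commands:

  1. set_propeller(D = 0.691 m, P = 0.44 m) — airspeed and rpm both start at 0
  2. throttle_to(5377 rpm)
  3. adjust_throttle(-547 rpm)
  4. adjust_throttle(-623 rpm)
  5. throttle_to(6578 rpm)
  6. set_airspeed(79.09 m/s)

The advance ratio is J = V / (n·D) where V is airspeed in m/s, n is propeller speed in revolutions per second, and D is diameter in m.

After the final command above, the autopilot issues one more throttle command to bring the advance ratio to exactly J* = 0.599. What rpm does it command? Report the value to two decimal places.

rpm = 11464.84

set_propeller: D = 0.691 m, P = 0.44 m (p = P/D = 0.636758); state ← (V=0, rpm=0)
throttle_to(5377): rpm ← 5377
adjust_throttle(-547): rpm ← 5377 -547 = 4830
adjust_throttle(-623): rpm ← 4830 -623 = 4207
throttle_to(6578): rpm ← 6578
set_airspeed(79.09): V ← 79.09 m/s
final state: V = 79.09 m/s, rpm = 6578 → n = rpm/60 = 109.633333 rev/s
target J* = 0.599; solve J* = V/(n·D) for n: n = V/(J*·D) = 79.09/(0.599 × 0.691) = 191.080648 rev/s
rpm = 60·n = 11464.838890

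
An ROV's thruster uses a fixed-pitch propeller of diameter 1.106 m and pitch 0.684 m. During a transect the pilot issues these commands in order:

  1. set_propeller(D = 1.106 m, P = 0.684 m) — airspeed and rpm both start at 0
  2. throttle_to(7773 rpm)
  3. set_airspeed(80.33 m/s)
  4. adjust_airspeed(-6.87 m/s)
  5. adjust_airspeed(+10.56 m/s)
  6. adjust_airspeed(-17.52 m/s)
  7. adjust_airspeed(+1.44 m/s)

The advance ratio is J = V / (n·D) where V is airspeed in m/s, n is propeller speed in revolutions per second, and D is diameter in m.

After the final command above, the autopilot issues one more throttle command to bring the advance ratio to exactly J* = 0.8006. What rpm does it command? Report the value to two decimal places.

rpm = 4603.69

set_propeller: D = 1.106 m, P = 0.684 m (p = P/D = 0.618445); state ← (V=0, rpm=0)
throttle_to(7773): rpm ← 7773
set_airspeed(80.33): V ← 80.33 m/s
adjust_airspeed(-6.87): V ← 80.33 -6.87 = 73.46 m/s
adjust_airspeed(+10.56): V ← 73.46 +10.56 = 84.02 m/s
adjust_airspeed(-17.52): V ← 84.02 -17.52 = 66.5 m/s
adjust_airspeed(+1.44): V ← 66.5 +1.44 = 67.94 m/s
final state: V = 67.94 m/s, rpm = 7773 → n = rpm/60 = 129.550000 rev/s
target J* = 0.8006; solve J* = V/(n·D) for n: n = V/(J*·D) = 67.94/(0.8006 × 1.106) = 76.728168 rev/s
rpm = 60·n = 4603.690090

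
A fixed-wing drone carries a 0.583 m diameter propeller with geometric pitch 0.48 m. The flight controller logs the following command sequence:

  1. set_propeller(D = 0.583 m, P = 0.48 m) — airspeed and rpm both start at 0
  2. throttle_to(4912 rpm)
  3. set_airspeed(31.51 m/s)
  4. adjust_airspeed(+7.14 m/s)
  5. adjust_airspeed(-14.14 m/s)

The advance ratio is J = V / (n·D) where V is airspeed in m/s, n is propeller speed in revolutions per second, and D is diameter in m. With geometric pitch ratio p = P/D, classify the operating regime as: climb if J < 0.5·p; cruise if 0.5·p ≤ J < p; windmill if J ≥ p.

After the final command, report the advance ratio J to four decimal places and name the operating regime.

J = 0.5135, regime = cruise

set_propeller: D = 0.583 m, P = 0.48 m (p = P/D = 0.823328); state ← (V=0, rpm=0)
throttle_to(4912): rpm ← 4912
set_airspeed(31.51): V ← 31.51 m/s
adjust_airspeed(+7.14): V ← 31.51 +7.14 = 38.65 m/s
adjust_airspeed(-14.14): V ← 38.65 -14.14 = 24.51 m/s
final state: V = 24.51 m/s, rpm = 4912 → n = rpm/60 = 81.866667 rev/s
J = V / (n·D) = 24.51 / (81.866667 × 0.583) = 0.513532
regime bands: climb J<0.4117 | cruise [0.4117, 0.8233) | windmill J≥0.8233
J = 0.5135 → cruise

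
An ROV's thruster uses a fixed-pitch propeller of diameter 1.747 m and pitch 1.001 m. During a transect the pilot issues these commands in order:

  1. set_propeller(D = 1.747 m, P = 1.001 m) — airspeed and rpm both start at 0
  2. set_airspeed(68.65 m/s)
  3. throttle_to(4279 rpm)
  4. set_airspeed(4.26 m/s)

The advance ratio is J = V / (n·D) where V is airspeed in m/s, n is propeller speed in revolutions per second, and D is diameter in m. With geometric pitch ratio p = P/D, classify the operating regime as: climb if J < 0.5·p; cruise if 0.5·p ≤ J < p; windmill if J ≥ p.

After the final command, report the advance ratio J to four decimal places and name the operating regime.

set_propeller: D = 1.747 m, P = 1.001 m (p = P/D = 0.572982); state ← (V=0, rpm=0)
set_airspeed(68.65): V ← 68.65 m/s
throttle_to(4279): rpm ← 4279
set_airspeed(4.26): V ← 4.26 m/s
final state: V = 4.26 m/s, rpm = 4279 → n = rpm/60 = 71.316667 rev/s
J = V / (n·D) = 4.26 / (71.316667 × 1.747) = 0.034192
regime bands: climb J<0.2865 | cruise [0.2865, 0.5730) | windmill J≥0.5730
J = 0.0342 → climb

J = 0.0342, regime = climb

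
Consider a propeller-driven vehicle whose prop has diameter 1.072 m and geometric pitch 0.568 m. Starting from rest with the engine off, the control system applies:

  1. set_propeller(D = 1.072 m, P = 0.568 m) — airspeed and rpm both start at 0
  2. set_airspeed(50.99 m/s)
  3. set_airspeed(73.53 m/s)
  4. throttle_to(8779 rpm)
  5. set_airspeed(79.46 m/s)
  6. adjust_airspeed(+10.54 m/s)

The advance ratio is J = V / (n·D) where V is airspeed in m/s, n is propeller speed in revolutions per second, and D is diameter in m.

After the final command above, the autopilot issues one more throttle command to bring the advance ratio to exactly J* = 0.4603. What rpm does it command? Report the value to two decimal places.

rpm = 10943.54

set_propeller: D = 1.072 m, P = 0.568 m (p = P/D = 0.529851); state ← (V=0, rpm=0)
set_airspeed(50.99): V ← 50.99 m/s
set_airspeed(73.53): V ← 73.53 m/s
throttle_to(8779): rpm ← 8779
set_airspeed(79.46): V ← 79.46 m/s
adjust_airspeed(+10.54): V ← 79.46 +10.54 = 90 m/s
final state: V = 90 m/s, rpm = 8779 → n = rpm/60 = 146.316667 rev/s
target J* = 0.4603; solve J* = V/(n·D) for n: n = V/(J*·D) = 90/(0.4603 × 1.072) = 182.392405 rev/s
rpm = 60·n = 10943.544282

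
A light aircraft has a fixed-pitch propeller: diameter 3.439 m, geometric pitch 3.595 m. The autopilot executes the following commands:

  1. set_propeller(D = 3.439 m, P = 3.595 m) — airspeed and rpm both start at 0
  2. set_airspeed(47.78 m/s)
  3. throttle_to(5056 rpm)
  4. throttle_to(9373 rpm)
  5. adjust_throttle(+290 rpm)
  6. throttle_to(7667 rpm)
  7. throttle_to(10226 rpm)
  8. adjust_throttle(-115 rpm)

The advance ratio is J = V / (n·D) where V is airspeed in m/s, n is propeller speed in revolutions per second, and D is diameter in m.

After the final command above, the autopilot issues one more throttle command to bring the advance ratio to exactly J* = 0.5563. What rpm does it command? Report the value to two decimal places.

rpm = 1498.50

set_propeller: D = 3.439 m, P = 3.595 m (p = P/D = 1.045362); state ← (V=0, rpm=0)
set_airspeed(47.78): V ← 47.78 m/s
throttle_to(5056): rpm ← 5056
throttle_to(9373): rpm ← 9373
adjust_throttle(+290): rpm ← 9373 +290 = 9663
throttle_to(7667): rpm ← 7667
throttle_to(10226): rpm ← 10226
adjust_throttle(-115): rpm ← 10226 -115 = 10111
final state: V = 47.78 m/s, rpm = 10111 → n = rpm/60 = 168.516667 rev/s
target J* = 0.5563; solve J* = V/(n·D) for n: n = V/(J*·D) = 47.78/(0.5563 × 3.439) = 24.974966 rev/s
rpm = 60·n = 1498.497974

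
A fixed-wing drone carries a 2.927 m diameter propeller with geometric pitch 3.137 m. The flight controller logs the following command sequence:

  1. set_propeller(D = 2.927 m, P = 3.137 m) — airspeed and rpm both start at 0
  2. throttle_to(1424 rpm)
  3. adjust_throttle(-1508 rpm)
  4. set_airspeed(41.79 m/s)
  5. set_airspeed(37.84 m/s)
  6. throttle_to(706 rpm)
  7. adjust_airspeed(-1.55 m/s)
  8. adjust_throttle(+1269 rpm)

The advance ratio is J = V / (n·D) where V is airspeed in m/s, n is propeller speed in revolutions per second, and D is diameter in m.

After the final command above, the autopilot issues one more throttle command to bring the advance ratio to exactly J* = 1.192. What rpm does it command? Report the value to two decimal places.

rpm = 624.08

set_propeller: D = 2.927 m, P = 3.137 m (p = P/D = 1.071746); state ← (V=0, rpm=0)
throttle_to(1424): rpm ← 1424
adjust_throttle(-1508): rpm ← 1424 -1508 = -84
set_airspeed(41.79): V ← 41.79 m/s
set_airspeed(37.84): V ← 37.84 m/s
throttle_to(706): rpm ← 706
adjust_airspeed(-1.55): V ← 37.84 -1.55 = 36.29 m/s
adjust_throttle(+1269): rpm ← 706 +1269 = 1975
final state: V = 36.29 m/s, rpm = 1975 → n = rpm/60 = 32.916667 rev/s
target J* = 1.192; solve J* = V/(n·D) for n: n = V/(J*·D) = 36.29/(1.192 × 2.927) = 10.401309 rev/s
rpm = 60·n = 624.078528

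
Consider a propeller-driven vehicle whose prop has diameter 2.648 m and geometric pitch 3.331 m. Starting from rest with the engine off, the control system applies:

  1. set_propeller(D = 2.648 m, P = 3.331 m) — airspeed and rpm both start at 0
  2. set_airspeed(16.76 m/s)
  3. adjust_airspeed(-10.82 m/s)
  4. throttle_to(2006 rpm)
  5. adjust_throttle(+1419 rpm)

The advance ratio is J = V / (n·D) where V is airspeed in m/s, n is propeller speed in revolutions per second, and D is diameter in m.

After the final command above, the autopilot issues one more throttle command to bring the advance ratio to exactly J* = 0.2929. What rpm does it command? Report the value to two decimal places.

rpm = 459.52

set_propeller: D = 2.648 m, P = 3.331 m (p = P/D = 1.257931); state ← (V=0, rpm=0)
set_airspeed(16.76): V ← 16.76 m/s
adjust_airspeed(-10.82): V ← 16.76 -10.82 = 5.94 m/s
throttle_to(2006): rpm ← 2006
adjust_throttle(+1419): rpm ← 2006 +1419 = 3425
final state: V = 5.94 m/s, rpm = 3425 → n = rpm/60 = 57.083333 rev/s
target J* = 0.2929; solve J* = V/(n·D) for n: n = V/(J*·D) = 5.94/(0.2929 × 2.648) = 7.658595 rev/s
rpm = 60·n = 459.515688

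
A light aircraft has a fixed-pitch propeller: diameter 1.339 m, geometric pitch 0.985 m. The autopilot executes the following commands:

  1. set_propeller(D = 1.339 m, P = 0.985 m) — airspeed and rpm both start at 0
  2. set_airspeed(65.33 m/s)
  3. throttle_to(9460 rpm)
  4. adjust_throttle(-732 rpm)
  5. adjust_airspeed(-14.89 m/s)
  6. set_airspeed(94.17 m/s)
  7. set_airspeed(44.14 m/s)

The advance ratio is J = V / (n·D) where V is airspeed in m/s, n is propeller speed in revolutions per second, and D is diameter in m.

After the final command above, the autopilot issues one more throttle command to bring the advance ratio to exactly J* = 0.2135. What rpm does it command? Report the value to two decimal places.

rpm = 9264.14

set_propeller: D = 1.339 m, P = 0.985 m (p = P/D = 0.735624); state ← (V=0, rpm=0)
set_airspeed(65.33): V ← 65.33 m/s
throttle_to(9460): rpm ← 9460
adjust_throttle(-732): rpm ← 9460 -732 = 8728
adjust_airspeed(-14.89): V ← 65.33 -14.89 = 50.44 m/s
set_airspeed(94.17): V ← 94.17 m/s
set_airspeed(44.14): V ← 44.14 m/s
final state: V = 44.14 m/s, rpm = 8728 → n = rpm/60 = 145.466667 rev/s
target J* = 0.2135; solve J* = V/(n·D) for n: n = V/(J*·D) = 44.14/(0.2135 × 1.339) = 154.402338 rev/s
rpm = 60·n = 9264.140284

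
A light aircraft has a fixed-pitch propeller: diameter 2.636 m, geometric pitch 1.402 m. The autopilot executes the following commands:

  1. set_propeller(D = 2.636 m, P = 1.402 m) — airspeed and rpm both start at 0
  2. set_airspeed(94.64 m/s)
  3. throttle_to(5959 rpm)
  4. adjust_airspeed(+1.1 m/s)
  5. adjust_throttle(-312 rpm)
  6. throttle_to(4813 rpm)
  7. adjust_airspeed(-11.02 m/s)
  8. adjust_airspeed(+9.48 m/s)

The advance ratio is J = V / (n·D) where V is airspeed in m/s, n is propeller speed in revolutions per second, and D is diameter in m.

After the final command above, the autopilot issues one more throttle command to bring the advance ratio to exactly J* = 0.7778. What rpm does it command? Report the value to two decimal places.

rpm = 2756.70

set_propeller: D = 2.636 m, P = 1.402 m (p = P/D = 0.531866); state ← (V=0, rpm=0)
set_airspeed(94.64): V ← 94.64 m/s
throttle_to(5959): rpm ← 5959
adjust_airspeed(+1.1): V ← 94.64 +1.1 = 95.74 m/s
adjust_throttle(-312): rpm ← 5959 -312 = 5647
throttle_to(4813): rpm ← 4813
adjust_airspeed(-11.02): V ← 95.74 -11.02 = 84.72 m/s
adjust_airspeed(+9.48): V ← 84.72 +9.48 = 94.2 m/s
final state: V = 94.2 m/s, rpm = 4813 → n = rpm/60 = 80.216667 rev/s
target J* = 0.7778; solve J* = V/(n·D) for n: n = V/(J*·D) = 94.2/(0.7778 × 2.636) = 45.944926 rev/s
rpm = 60·n = 2756.695571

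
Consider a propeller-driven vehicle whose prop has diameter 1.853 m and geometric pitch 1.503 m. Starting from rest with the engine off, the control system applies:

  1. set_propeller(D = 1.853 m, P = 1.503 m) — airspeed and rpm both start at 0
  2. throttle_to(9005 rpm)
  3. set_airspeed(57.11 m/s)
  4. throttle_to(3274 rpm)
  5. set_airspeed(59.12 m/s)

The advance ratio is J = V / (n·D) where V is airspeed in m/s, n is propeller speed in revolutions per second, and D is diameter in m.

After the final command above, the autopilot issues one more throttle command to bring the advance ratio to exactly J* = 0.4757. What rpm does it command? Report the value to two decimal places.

set_propeller: D = 1.853 m, P = 1.503 m (p = P/D = 0.811117); state ← (V=0, rpm=0)
throttle_to(9005): rpm ← 9005
set_airspeed(57.11): V ← 57.11 m/s
throttle_to(3274): rpm ← 3274
set_airspeed(59.12): V ← 59.12 m/s
final state: V = 59.12 m/s, rpm = 3274 → n = rpm/60 = 54.566667 rev/s
target J* = 0.4757; solve J* = V/(n·D) for n: n = V/(J*·D) = 59.12/(0.4757 × 1.853) = 67.069621 rev/s
rpm = 60·n = 4024.177283

rpm = 4024.18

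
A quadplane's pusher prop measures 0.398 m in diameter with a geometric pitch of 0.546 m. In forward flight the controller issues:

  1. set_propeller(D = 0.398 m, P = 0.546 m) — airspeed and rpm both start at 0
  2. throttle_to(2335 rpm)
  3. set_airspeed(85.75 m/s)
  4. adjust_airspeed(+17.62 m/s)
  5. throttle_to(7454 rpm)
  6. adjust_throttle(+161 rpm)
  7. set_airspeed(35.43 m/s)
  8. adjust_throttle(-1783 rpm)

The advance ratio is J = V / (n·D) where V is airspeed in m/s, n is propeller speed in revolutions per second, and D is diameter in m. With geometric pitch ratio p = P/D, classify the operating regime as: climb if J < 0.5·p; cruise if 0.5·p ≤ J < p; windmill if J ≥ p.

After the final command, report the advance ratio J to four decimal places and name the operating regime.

J = 0.9158, regime = cruise

set_propeller: D = 0.398 m, P = 0.546 m (p = P/D = 1.371859); state ← (V=0, rpm=0)
throttle_to(2335): rpm ← 2335
set_airspeed(85.75): V ← 85.75 m/s
adjust_airspeed(+17.62): V ← 85.75 +17.62 = 103.37 m/s
throttle_to(7454): rpm ← 7454
adjust_throttle(+161): rpm ← 7454 +161 = 7615
set_airspeed(35.43): V ← 35.43 m/s
adjust_throttle(-1783): rpm ← 7615 -1783 = 5832
final state: V = 35.43 m/s, rpm = 5832 → n = rpm/60 = 97.200000 rev/s
J = V / (n·D) = 35.43 / (97.200000 × 0.398) = 0.915845
regime bands: climb J<0.6859 | cruise [0.6859, 1.3719) | windmill J≥1.3719
J = 0.9158 → cruise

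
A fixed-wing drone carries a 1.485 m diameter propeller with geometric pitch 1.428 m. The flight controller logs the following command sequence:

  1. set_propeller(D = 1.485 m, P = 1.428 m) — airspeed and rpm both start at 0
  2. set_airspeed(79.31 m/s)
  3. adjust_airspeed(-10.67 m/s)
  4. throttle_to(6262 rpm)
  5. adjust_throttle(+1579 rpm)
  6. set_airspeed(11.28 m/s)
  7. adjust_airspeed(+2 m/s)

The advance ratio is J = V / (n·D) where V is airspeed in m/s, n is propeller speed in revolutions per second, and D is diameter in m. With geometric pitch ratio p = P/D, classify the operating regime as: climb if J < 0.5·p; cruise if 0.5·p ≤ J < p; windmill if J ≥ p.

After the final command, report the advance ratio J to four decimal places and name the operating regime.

set_propeller: D = 1.485 m, P = 1.428 m (p = P/D = 0.961616); state ← (V=0, rpm=0)
set_airspeed(79.31): V ← 79.31 m/s
adjust_airspeed(-10.67): V ← 79.31 -10.67 = 68.64 m/s
throttle_to(6262): rpm ← 6262
adjust_throttle(+1579): rpm ← 6262 +1579 = 7841
set_airspeed(11.28): V ← 11.28 m/s
adjust_airspeed(+2): V ← 11.28 +2 = 13.28 m/s
final state: V = 13.28 m/s, rpm = 7841 → n = rpm/60 = 130.683333 rev/s
J = V / (n·D) = 13.28 / (130.683333 × 1.485) = 0.068431
regime bands: climb J<0.4808 | cruise [0.4808, 0.9616) | windmill J≥0.9616
J = 0.0684 → climb

J = 0.0684, regime = climb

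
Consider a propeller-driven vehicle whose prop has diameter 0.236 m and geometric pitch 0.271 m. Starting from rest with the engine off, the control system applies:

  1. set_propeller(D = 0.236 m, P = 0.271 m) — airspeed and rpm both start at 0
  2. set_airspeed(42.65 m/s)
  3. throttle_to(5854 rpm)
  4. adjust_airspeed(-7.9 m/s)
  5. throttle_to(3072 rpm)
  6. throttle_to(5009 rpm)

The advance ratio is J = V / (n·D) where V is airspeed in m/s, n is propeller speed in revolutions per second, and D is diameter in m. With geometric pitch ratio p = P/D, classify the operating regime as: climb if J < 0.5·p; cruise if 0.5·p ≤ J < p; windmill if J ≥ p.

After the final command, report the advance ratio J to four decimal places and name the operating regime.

set_propeller: D = 0.236 m, P = 0.271 m (p = P/D = 1.148305); state ← (V=0, rpm=0)
set_airspeed(42.65): V ← 42.65 m/s
throttle_to(5854): rpm ← 5854
adjust_airspeed(-7.9): V ← 42.65 -7.9 = 34.75 m/s
throttle_to(3072): rpm ← 3072
throttle_to(5009): rpm ← 5009
final state: V = 34.75 m/s, rpm = 5009 → n = rpm/60 = 83.483333 rev/s
J = V / (n·D) = 34.75 / (83.483333 × 0.236) = 1.763774
regime bands: climb J<0.5742 | cruise [0.5742, 1.1483) | windmill J≥1.1483
J = 1.7638 → windmill

J = 1.7638, regime = windmill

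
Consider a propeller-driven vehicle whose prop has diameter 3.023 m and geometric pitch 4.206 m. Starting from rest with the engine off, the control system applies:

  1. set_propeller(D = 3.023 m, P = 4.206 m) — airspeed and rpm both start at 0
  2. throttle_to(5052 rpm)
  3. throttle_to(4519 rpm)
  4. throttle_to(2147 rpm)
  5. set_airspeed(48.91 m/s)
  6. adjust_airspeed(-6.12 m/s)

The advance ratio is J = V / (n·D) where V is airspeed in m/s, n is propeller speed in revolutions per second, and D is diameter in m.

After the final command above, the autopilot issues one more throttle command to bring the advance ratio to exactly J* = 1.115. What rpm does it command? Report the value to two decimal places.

set_propeller: D = 3.023 m, P = 4.206 m (p = P/D = 1.391333); state ← (V=0, rpm=0)
throttle_to(5052): rpm ← 5052
throttle_to(4519): rpm ← 4519
throttle_to(2147): rpm ← 2147
set_airspeed(48.91): V ← 48.91 m/s
adjust_airspeed(-6.12): V ← 48.91 -6.12 = 42.79 m/s
final state: V = 42.79 m/s, rpm = 2147 → n = rpm/60 = 35.783333 rev/s
target J* = 1.115; solve J* = V/(n·D) for n: n = V/(J*·D) = 42.79/(1.115 × 3.023) = 12.694900 rev/s
rpm = 60·n = 761.693978

rpm = 761.69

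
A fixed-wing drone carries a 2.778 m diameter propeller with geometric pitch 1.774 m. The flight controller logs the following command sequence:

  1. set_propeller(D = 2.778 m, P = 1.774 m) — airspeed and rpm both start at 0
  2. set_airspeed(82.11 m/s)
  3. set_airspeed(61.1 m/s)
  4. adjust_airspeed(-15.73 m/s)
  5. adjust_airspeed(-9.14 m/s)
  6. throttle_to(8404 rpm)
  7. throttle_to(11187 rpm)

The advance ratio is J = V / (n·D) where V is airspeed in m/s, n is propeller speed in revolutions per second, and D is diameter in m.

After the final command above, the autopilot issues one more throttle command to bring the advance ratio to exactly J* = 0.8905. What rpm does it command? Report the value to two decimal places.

set_propeller: D = 2.778 m, P = 1.774 m (p = P/D = 0.638589); state ← (V=0, rpm=0)
set_airspeed(82.11): V ← 82.11 m/s
set_airspeed(61.1): V ← 61.1 m/s
adjust_airspeed(-15.73): V ← 61.1 -15.73 = 45.37 m/s
adjust_airspeed(-9.14): V ← 45.37 -9.14 = 36.23 m/s
throttle_to(8404): rpm ← 8404
throttle_to(11187): rpm ← 11187
final state: V = 36.23 m/s, rpm = 11187 → n = rpm/60 = 186.450000 rev/s
target J* = 0.8905; solve J* = V/(n·D) for n: n = V/(J*·D) = 36.23/(0.8905 × 2.778) = 14.645431 rev/s
rpm = 60·n = 878.725884

rpm = 878.73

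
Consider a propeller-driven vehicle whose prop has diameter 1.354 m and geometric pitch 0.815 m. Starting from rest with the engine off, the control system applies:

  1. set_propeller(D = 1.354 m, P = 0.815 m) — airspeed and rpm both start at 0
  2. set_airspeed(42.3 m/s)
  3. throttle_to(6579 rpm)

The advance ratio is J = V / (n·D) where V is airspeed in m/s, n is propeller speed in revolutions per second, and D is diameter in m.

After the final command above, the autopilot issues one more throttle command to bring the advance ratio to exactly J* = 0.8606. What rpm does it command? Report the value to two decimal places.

rpm = 2178.07

set_propeller: D = 1.354 m, P = 0.815 m (p = P/D = 0.601920); state ← (V=0, rpm=0)
set_airspeed(42.3): V ← 42.3 m/s
throttle_to(6579): rpm ← 6579
final state: V = 42.3 m/s, rpm = 6579 → n = rpm/60 = 109.650000 rev/s
target J* = 0.8606; solve J* = V/(n·D) for n: n = V/(J*·D) = 42.3/(0.8606 × 1.354) = 36.301148 rev/s
rpm = 60·n = 2178.068889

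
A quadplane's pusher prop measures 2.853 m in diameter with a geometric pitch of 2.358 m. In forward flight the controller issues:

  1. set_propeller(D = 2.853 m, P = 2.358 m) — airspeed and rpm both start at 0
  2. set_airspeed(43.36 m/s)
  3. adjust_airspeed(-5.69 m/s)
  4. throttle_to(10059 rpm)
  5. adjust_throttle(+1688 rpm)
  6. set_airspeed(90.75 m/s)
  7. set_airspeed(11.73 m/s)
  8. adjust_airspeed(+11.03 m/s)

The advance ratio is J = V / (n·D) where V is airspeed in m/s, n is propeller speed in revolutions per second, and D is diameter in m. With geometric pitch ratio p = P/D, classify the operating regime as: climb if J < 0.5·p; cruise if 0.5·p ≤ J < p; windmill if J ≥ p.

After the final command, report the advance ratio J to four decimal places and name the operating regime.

J = 0.0407, regime = climb

set_propeller: D = 2.853 m, P = 2.358 m (p = P/D = 0.826498); state ← (V=0, rpm=0)
set_airspeed(43.36): V ← 43.36 m/s
adjust_airspeed(-5.69): V ← 43.36 -5.69 = 37.67 m/s
throttle_to(10059): rpm ← 10059
adjust_throttle(+1688): rpm ← 10059 +1688 = 11747
set_airspeed(90.75): V ← 90.75 m/s
set_airspeed(11.73): V ← 11.73 m/s
adjust_airspeed(+11.03): V ← 11.73 +11.03 = 22.76 m/s
final state: V = 22.76 m/s, rpm = 11747 → n = rpm/60 = 195.783333 rev/s
J = V / (n·D) = 22.76 / (195.783333 × 2.853) = 0.040747
regime bands: climb J<0.4132 | cruise [0.4132, 0.8265) | windmill J≥0.8265
J = 0.0407 → climb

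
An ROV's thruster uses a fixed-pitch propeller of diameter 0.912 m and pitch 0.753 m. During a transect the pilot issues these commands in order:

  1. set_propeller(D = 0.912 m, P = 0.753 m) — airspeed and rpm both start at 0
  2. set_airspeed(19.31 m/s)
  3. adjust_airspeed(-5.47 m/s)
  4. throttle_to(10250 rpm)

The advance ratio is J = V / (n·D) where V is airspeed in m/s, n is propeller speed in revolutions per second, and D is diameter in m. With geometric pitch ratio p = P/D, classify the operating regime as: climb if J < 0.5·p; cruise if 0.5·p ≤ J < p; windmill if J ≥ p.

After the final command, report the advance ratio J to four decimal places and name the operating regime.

set_propeller: D = 0.912 m, P = 0.753 m (p = P/D = 0.825658); state ← (V=0, rpm=0)
set_airspeed(19.31): V ← 19.31 m/s
adjust_airspeed(-5.47): V ← 19.31 -5.47 = 13.84 m/s
throttle_to(10250): rpm ← 10250
final state: V = 13.84 m/s, rpm = 10250 → n = rpm/60 = 170.833333 rev/s
J = V / (n·D) = 13.84 / (170.833333 × 0.912) = 0.088832
regime bands: climb J<0.4128 | cruise [0.4128, 0.8257) | windmill J≥0.8257
J = 0.0888 → climb

J = 0.0888, regime = climb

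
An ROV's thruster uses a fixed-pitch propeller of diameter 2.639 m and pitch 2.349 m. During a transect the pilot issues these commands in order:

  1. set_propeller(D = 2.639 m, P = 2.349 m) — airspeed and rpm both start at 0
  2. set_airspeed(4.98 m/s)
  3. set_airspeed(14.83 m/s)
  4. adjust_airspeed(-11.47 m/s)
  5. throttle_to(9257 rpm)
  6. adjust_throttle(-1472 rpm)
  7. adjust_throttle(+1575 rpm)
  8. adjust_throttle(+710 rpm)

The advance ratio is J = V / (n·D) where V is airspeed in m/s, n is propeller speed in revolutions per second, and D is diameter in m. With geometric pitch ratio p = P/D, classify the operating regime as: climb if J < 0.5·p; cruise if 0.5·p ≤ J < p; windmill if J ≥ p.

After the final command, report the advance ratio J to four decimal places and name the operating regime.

J = 0.0076, regime = climb

set_propeller: D = 2.639 m, P = 2.349 m (p = P/D = 0.890110); state ← (V=0, rpm=0)
set_airspeed(4.98): V ← 4.98 m/s
set_airspeed(14.83): V ← 14.83 m/s
adjust_airspeed(-11.47): V ← 14.83 -11.47 = 3.36 m/s
throttle_to(9257): rpm ← 9257
adjust_throttle(-1472): rpm ← 9257 -1472 = 7785
adjust_throttle(+1575): rpm ← 7785 +1575 = 9360
adjust_throttle(+710): rpm ← 9360 +710 = 10070
final state: V = 3.36 m/s, rpm = 10070 → n = rpm/60 = 167.833333 rev/s
J = V / (n·D) = 3.36 / (167.833333 × 2.639) = 0.007586
regime bands: climb J<0.4451 | cruise [0.4451, 0.8901) | windmill J≥0.8901
J = 0.0076 → climb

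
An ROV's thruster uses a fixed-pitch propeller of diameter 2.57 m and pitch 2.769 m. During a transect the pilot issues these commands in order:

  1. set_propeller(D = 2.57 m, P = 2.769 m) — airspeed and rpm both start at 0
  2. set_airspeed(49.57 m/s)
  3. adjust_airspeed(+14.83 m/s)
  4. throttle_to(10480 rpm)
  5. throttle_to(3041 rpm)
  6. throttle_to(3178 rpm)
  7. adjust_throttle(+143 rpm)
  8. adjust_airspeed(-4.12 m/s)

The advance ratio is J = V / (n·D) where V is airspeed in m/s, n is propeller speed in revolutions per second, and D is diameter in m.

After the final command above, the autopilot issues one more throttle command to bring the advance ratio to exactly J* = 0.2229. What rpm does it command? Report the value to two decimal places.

set_propeller: D = 2.57 m, P = 2.769 m (p = P/D = 1.077432); state ← (V=0, rpm=0)
set_airspeed(49.57): V ← 49.57 m/s
adjust_airspeed(+14.83): V ← 49.57 +14.83 = 64.4 m/s
throttle_to(10480): rpm ← 10480
throttle_to(3041): rpm ← 3041
throttle_to(3178): rpm ← 3178
adjust_throttle(+143): rpm ← 3178 +143 = 3321
adjust_airspeed(-4.12): V ← 64.4 -4.12 = 60.28 m/s
final state: V = 60.28 m/s, rpm = 3321 → n = rpm/60 = 55.350000 rev/s
target J* = 0.2229; solve J* = V/(n·D) for n: n = V/(J*·D) = 60.28/(0.2229 × 2.57) = 105.227694 rev/s
rpm = 60·n = 6313.661620

rpm = 6313.66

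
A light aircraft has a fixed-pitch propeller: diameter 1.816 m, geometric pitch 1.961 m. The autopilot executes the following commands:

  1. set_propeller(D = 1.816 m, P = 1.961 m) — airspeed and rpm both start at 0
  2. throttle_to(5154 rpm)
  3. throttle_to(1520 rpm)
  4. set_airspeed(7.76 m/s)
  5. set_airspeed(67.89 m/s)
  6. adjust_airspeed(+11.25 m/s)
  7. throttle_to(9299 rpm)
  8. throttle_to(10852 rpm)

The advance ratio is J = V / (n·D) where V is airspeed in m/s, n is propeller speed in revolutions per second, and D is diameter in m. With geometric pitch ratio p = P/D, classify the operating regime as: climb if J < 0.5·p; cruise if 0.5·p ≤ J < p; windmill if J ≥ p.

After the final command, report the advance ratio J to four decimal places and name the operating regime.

J = 0.2409, regime = climb

set_propeller: D = 1.816 m, P = 1.961 m (p = P/D = 1.079846); state ← (V=0, rpm=0)
throttle_to(5154): rpm ← 5154
throttle_to(1520): rpm ← 1520
set_airspeed(7.76): V ← 7.76 m/s
set_airspeed(67.89): V ← 67.89 m/s
adjust_airspeed(+11.25): V ← 67.89 +11.25 = 79.14 m/s
throttle_to(9299): rpm ← 9299
throttle_to(10852): rpm ← 10852
final state: V = 79.14 m/s, rpm = 10852 → n = rpm/60 = 180.866667 rev/s
J = V / (n·D) = 79.14 / (180.866667 × 1.816) = 0.240947
regime bands: climb J<0.5399 | cruise [0.5399, 1.0798) | windmill J≥1.0798
J = 0.2409 → climb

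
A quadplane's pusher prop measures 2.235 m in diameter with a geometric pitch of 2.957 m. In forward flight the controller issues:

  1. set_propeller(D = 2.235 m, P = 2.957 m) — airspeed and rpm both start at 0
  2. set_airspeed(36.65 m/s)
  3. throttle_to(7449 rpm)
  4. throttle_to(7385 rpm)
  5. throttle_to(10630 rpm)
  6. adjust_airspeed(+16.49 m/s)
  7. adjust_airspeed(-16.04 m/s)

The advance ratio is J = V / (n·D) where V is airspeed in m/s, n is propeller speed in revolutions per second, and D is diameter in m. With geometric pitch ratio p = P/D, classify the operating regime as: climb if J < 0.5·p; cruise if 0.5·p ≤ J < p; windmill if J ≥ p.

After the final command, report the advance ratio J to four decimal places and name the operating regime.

set_propeller: D = 2.235 m, P = 2.957 m (p = P/D = 1.323043); state ← (V=0, rpm=0)
set_airspeed(36.65): V ← 36.65 m/s
throttle_to(7449): rpm ← 7449
throttle_to(7385): rpm ← 7385
throttle_to(10630): rpm ← 10630
adjust_airspeed(+16.49): V ← 36.65 +16.49 = 53.14 m/s
adjust_airspeed(-16.04): V ← 53.14 -16.04 = 37.1 m/s
final state: V = 37.1 m/s, rpm = 10630 → n = rpm/60 = 177.166667 rev/s
J = V / (n·D) = 37.1 / (177.166667 × 2.235) = 0.093695
regime bands: climb J<0.6615 | cruise [0.6615, 1.3230) | windmill J≥1.3230
J = 0.0937 → climb

J = 0.0937, regime = climb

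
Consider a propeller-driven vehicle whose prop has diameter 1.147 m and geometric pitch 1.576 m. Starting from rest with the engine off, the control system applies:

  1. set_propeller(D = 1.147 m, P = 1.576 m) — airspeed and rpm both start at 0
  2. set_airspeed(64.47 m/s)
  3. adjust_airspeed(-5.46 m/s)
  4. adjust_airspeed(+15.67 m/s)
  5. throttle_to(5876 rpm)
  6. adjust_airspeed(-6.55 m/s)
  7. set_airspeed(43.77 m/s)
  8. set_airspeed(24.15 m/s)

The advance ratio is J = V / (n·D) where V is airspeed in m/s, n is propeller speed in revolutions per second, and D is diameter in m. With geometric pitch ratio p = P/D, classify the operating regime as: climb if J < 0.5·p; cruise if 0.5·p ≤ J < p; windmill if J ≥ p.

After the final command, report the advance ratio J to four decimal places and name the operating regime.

J = 0.2150, regime = climb

set_propeller: D = 1.147 m, P = 1.576 m (p = P/D = 1.374019); state ← (V=0, rpm=0)
set_airspeed(64.47): V ← 64.47 m/s
adjust_airspeed(-5.46): V ← 64.47 -5.46 = 59.01 m/s
adjust_airspeed(+15.67): V ← 59.01 +15.67 = 74.68 m/s
throttle_to(5876): rpm ← 5876
adjust_airspeed(-6.55): V ← 74.68 -6.55 = 68.13 m/s
set_airspeed(43.77): V ← 43.77 m/s
set_airspeed(24.15): V ← 24.15 m/s
final state: V = 24.15 m/s, rpm = 5876 → n = rpm/60 = 97.933333 rev/s
J = V / (n·D) = 24.15 / (97.933333 × 1.147) = 0.214992
regime bands: climb J<0.6870 | cruise [0.6870, 1.3740) | windmill J≥1.3740
J = 0.2150 → climb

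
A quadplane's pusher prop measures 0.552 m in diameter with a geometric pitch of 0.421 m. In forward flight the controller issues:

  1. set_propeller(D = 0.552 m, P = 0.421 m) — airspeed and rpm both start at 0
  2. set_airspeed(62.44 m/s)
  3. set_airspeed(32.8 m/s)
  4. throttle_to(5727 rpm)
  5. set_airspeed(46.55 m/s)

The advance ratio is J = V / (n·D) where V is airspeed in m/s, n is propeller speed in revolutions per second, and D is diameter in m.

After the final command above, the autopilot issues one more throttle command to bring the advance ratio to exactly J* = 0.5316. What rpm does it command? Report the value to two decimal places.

rpm = 9518.03

set_propeller: D = 0.552 m, P = 0.421 m (p = P/D = 0.762681); state ← (V=0, rpm=0)
set_airspeed(62.44): V ← 62.44 m/s
set_airspeed(32.8): V ← 32.8 m/s
throttle_to(5727): rpm ← 5727
set_airspeed(46.55): V ← 46.55 m/s
final state: V = 46.55 m/s, rpm = 5727 → n = rpm/60 = 95.450000 rev/s
target J* = 0.5316; solve J* = V/(n·D) for n: n = V/(J*·D) = 46.55/(0.5316 × 0.552) = 158.633766 rev/s
rpm = 60·n = 9518.025976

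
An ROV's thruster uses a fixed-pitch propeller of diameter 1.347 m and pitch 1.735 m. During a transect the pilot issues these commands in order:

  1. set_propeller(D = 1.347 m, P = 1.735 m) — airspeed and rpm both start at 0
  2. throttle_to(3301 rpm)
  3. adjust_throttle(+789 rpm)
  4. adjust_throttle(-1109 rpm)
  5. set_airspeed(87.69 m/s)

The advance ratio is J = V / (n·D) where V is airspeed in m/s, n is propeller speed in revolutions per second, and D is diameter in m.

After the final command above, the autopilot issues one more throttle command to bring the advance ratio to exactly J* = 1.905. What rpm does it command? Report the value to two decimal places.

set_propeller: D = 1.347 m, P = 1.735 m (p = P/D = 1.288048); state ← (V=0, rpm=0)
throttle_to(3301): rpm ← 3301
adjust_throttle(+789): rpm ← 3301 +789 = 4090
adjust_throttle(-1109): rpm ← 4090 -1109 = 2981
set_airspeed(87.69): V ← 87.69 m/s
final state: V = 87.69 m/s, rpm = 2981 → n = rpm/60 = 49.683333 rev/s
target J* = 1.905; solve J* = V/(n·D) for n: n = V/(J*·D) = 87.69/(1.905 × 1.347) = 34.173345 rev/s
rpm = 60·n = 2050.400716

rpm = 2050.40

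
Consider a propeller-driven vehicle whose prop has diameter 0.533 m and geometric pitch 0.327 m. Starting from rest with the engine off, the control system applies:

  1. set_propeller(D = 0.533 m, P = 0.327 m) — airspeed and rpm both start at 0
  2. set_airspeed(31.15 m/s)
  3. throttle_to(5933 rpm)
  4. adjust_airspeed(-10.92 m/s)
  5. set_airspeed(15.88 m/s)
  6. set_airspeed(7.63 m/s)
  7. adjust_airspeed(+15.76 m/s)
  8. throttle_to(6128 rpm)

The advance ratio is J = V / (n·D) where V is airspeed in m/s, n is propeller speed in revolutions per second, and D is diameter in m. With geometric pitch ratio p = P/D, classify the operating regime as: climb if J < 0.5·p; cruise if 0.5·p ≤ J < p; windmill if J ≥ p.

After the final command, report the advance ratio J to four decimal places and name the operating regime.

J = 0.4297, regime = cruise

set_propeller: D = 0.533 m, P = 0.327 m (p = P/D = 0.613508); state ← (V=0, rpm=0)
set_airspeed(31.15): V ← 31.15 m/s
throttle_to(5933): rpm ← 5933
adjust_airspeed(-10.92): V ← 31.15 -10.92 = 20.23 m/s
set_airspeed(15.88): V ← 15.88 m/s
set_airspeed(7.63): V ← 7.63 m/s
adjust_airspeed(+15.76): V ← 7.63 +15.76 = 23.39 m/s
throttle_to(6128): rpm ← 6128
final state: V = 23.39 m/s, rpm = 6128 → n = rpm/60 = 102.133333 rev/s
J = V / (n·D) = 23.39 / (102.133333 × 0.533) = 0.429670
regime bands: climb J<0.3068 | cruise [0.3068, 0.6135) | windmill J≥0.6135
J = 0.4297 → cruise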